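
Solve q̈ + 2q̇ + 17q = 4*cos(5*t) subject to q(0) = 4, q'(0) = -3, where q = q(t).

q = -8*cos(5*t)/41 + 10*sin(5*t)/41 - exp(-t)*sin(4*t)/164 + 172*cos(4*t)*exp(-t)/41

Characteristic equation r² + 2r + 17 = 0 has discriminant (2)² - 4·(17) = -64 < 0, so r = -1 ± 4i.
Hence q_h = C1*cos(4*t)*exp(-t) + C2*exp(-t)*sin(4*t).
Try q_p = A*cos(5*t) + B*sin(5*t). Substituting and equating the coefficients of cos(5t) and sin(5t) gives A = -8/41, B = 10/41, so q_p = -8*cos(5*t)/41 + 10*sin(5*t)/41.
General solution: q = -8*cos(5*t)/41 + 10*sin(5*t)/41 + C1*cos(4*t)*exp(-t) + C2*exp(-t)*sin(4*t).
Apply the initial conditions: q(0) = -8/41 + C1 = 4 and q'(0) = 50/41 - C1 + 4*C2 = -3. Solving gives C1 = 172/41, C2 = -1/164.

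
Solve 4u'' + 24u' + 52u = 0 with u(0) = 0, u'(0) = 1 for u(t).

Divide through by 4: u'' + 6u' + 13u = 0.
Characteristic equation r² + 6r + 13 = 0 has discriminant (6)² - 4·(13) = -16 < 0, so r = -3 ± 2i.
Hence u_h = C1*cos(2*t)*exp(-3*t) + C2*exp(-3*t)*sin(2*t).
Apply the initial conditions: u(0) = C1 = 0 and u'(0) = -3*C1 + 2*C2 = 1. Solving gives C1 = 0, C2 = 1/2.

u = exp(-3*t)*sin(2*t)/2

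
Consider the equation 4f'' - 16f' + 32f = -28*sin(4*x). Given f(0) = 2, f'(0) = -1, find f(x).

Divide through by 4: f'' - 4f' + 8f = -7*sin(4*x).
Characteristic equation r² - 4r + 8 = 0 has discriminant (-4)² - 4·(8) = -16 < 0, so r = 2 ± 2i.
Hence f_h = C1*cos(2*x)*exp(2*x) + C2*exp(2*x)*sin(2*x).
Try f_p = A*cos(4*x) + B*sin(4*x). Substituting and equating the coefficients of cos(4x) and sin(4x) gives A = -7/20, B = 7/40, so f_p = -7*cos(4*x)/20 + 7*sin(4*x)/40.
General solution: f = -7*cos(4*x)/20 + 7*sin(4*x)/40 + C1*cos(2*x)*exp(2*x) + C2*exp(2*x)*sin(2*x).
Apply the initial conditions: f(0) = -7/20 + C1 = 2 and f'(0) = 7/10 + 2*C1 + 2*C2 = -1. Solving gives C1 = 47/20, C2 = -16/5.

f = -7*cos(4*x)/20 + 7*sin(4*x)/40 - 16*exp(2*x)*sin(2*x)/5 + 47*cos(2*x)*exp(2*x)/20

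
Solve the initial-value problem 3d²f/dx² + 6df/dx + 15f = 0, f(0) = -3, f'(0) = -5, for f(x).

Divide through by 3: f'' + 2f' + 5f = 0.
Characteristic equation r² + 2r + 5 = 0 has discriminant (2)² - 4·(5) = -16 < 0, so r = -1 ± 2i.
Hence f_h = C1*cos(2*x)*exp(-x) + C2*exp(-x)*sin(2*x).
Apply the initial conditions: f(0) = C1 = -3 and f'(0) = -C1 + 2*C2 = -5. Solving gives C1 = -3, C2 = -4.

f = -4*exp(-x)*sin(2*x) - 3*cos(2*x)*exp(-x)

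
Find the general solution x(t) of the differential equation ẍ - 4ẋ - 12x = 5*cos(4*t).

x = -7*cos(4*t)/52 - sin(4*t)/13 + C1*exp(6*t) + C2*exp(-2*t)

Characteristic equation r² - 4r - 12 = 0 factors as (r - 6)(r + 2) = 0, so r = 6, -2.
Hence x_h = C1*exp(6*t) + C2*exp(-2*t).
Try x_p = A*cos(4*t) + B*sin(4*t). Substituting and equating the coefficients of cos(4t) and sin(4t) gives A = -7/52, B = -1/13, so x_p = -7*cos(4*t)/52 - sin(4*t)/13.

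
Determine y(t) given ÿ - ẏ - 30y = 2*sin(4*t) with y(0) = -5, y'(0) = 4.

y = -1402*exp(-5*t)/451 - 271*exp(6*t)/143 - 23*sin(4*t)/533 + 2*cos(4*t)/533

Characteristic equation r² - r - 30 = 0 factors as (r + 5)(r - 6) = 0, so r = -5, 6.
Hence y_h = C1*exp(-5*t) + C2*exp(6*t).
Try y_p = A*cos(4*t) + B*sin(4*t). Substituting and equating the coefficients of cos(4t) and sin(4t) gives A = 2/533, B = -23/533, so y_p = -23*sin(4*t)/533 + 2*cos(4*t)/533.
General solution: y = -23*sin(4*t)/533 + 2*cos(4*t)/533 + C1*exp(-5*t) + C2*exp(6*t).
Apply the initial conditions: y(0) = 2/533 + C1 + C2 = -5 and y'(0) = -92/533 - 5*C1 + 6*C2 = 4. Solving gives C1 = -1402/451, C2 = -271/143.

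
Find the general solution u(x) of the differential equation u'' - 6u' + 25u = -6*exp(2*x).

Characteristic equation r² - 6r + 25 = 0 has discriminant (-6)² - 4·(25) = -64 < 0, so r = 3 ± 4i.
Hence u_h = C1*cos(4*x)*exp(3*x) + C2*exp(3*x)*sin(4*x).
Try u_p = A*exp(2*x). Substituting into the equation and dividing by exp(2*x) gives A = -6/17, so u_p = -6*exp(2*x)/17.

u = -6*exp(2*x)/17 + C1*cos(4*x)*exp(3*x) + C2*exp(3*x)*sin(4*x)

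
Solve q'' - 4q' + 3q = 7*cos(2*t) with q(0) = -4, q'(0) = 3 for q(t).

Characteristic equation r² - 4r + 3 = 0 factors as (r - 1)(r - 3) = 0, so r = 1, 3.
Hence q_h = C1*exp(t) + C2*exp(3*t).
Try q_p = A*cos(2*t) + B*sin(2*t). Substituting and equating the coefficients of cos(2t) and sin(2t) gives A = -7/65, B = -56/65, so q_p = -56*sin(2*t)/65 - 7*cos(2*t)/65.
General solution: q = -56*sin(2*t)/65 - 7*cos(2*t)/65 + C1*exp(t) + C2*exp(3*t).
Apply the initial conditions: q(0) = -7/65 + C1 + C2 = -4 and q'(0) = -112/65 + C1 + 3*C2 = 3. Solving gives C1 = -41/5, C2 = 56/13.

q = -56*sin(2*t)/65 - 41*exp(t)/5 - 7*cos(2*t)/65 + 56*exp(3*t)/13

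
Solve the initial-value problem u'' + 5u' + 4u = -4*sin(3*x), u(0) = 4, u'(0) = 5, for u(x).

u = -71*exp(-4*x)/25 + 2*sin(3*x)/25 + 6*cos(3*x)/25 + 33*exp(-x)/5

Characteristic equation r² + 5r + 4 = 0 factors as (r + 1)(r + 4) = 0, so r = -1, -4.
Hence u_h = C1*exp(-x) + C2*exp(-4*x).
Try u_p = A*cos(3*x) + B*sin(3*x). Substituting and equating the coefficients of cos(3x) and sin(3x) gives A = 6/25, B = 2/25, so u_p = 2*sin(3*x)/25 + 6*cos(3*x)/25.
General solution: u = 2*sin(3*x)/25 + 6*cos(3*x)/25 + C1*exp(-x) + C2*exp(-4*x).
Apply the initial conditions: u(0) = 6/25 + C1 + C2 = 4 and u'(0) = 6/25 - C1 - 4*C2 = 5. Solving gives C1 = 33/5, C2 = -71/25.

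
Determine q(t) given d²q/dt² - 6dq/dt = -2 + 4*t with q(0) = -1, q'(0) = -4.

Characteristic equation r² - 6r = 0 factors as (r - 6)r = 0, so r = 6, 0.
Hence q_h = C1*exp(6*t) + C2.
Since 0 is a characteristic root (multiplicity 1), multiply the polynomial trial by t: try q_p = t*(A0 + A1*t). Substituting and matching coefficients of each power of t gives A0 = 2/9, A1 = -1/3, so q_p = -t^2/3 + 2*t/9.
General solution: q = C2 - t^2/3 + 2*t/9 + C1*exp(6*t).
Apply the initial conditions: q(0) = C1 + C2 = -1 and q'(0) = 2/9 + 6*C1 = -4. Solving gives C1 = -19/27, C2 = -8/27.

q = -8/27 - 19*exp(6*t)/27 - t**2/3 + 2*t/9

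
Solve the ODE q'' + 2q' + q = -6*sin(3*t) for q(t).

q = 9*cos(3*t)/25 + 12*sin(3*t)/25 + C1*exp(-t) + C2*t*exp(-t)

Characteristic equation r² + 2r + 1 = 0 has discriminant (2)² - 4·(1) = 0, so r = -1 is a repeated root.
Hence q_h = (C1 + C2*t)*exp(-t).
Try q_p = A*cos(3*t) + B*sin(3*t). Substituting and equating the coefficients of cos(3t) and sin(3t) gives A = 9/25, B = 12/25, so q_p = 9*cos(3*t)/25 + 12*sin(3*t)/25.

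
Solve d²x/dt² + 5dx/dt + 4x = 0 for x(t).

Characteristic equation r² + 5r + 4 = 0 factors as (r + 4)(r + 1) = 0, so r = -4, -1.
Hence x_h = C1*exp(-4*t) + C2*exp(-t).

x = C1*exp(-4*t) + C2*exp(-t)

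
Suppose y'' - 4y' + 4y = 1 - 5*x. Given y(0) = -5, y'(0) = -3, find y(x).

Characteristic equation r² - 4r + 4 = 0 has discriminant (-4)² - 4·(4) = 0, so r = 2 is a repeated root.
Hence y_h = (C1 + C2*x)*exp(2*x).
For the particular solution try y_p = A0 + A1*x. Substituting and matching coefficients of each power of x gives A0 = -1, A1 = -5/4, so y_p = -1 - 5*x/4.
General solution: y = -1 - 5*x/4 + C1*exp(2*x) + C2*x*exp(2*x).
Apply the initial conditions: y(0) = -1 + C1 = -5 and y'(0) = -5/4 + C2 + 2*C1 = -3. Solving gives C1 = -4, C2 = 25/4.

y = -1 - 4*exp(2*x) - 5*x/4 + 25*x*exp(2*x)/4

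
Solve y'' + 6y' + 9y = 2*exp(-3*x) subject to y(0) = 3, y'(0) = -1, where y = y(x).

y = 3*exp(-3*x) + x**2*exp(-3*x) + 8*x*exp(-3*x)

Characteristic equation r² + 6r + 9 = 0 has discriminant (6)² - 4·(9) = 0, so r = -3 is a repeated root.
Hence y_h = (C1 + C2*x)*exp(-3*x).
Since exp(-3*x) solves the homogeneous equation (r = -3 is a root of multiplicity 2), multiply the trial by x^2. Try y_p = A*x^2*exp(-3*x). Substituting into the equation and dividing by exp(-3*x) gives A = 1, so y_p = x^2*exp(-3*x).
General solution: y = C1*exp(-3*x) + x^2*exp(-3*x) + C2*x*exp(-3*x).
Apply the initial conditions: y(0) = C1 = 3 and y'(0) = C2 - 3*C1 = -1. Solving gives C1 = 3, C2 = 8.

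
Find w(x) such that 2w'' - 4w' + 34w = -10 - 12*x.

Divide through by 2: w'' - 2w' + 17w = -5 - 6*x.
Characteristic equation r² - 2r + 17 = 0 has discriminant (-2)² - 4·(17) = -64 < 0, so r = 1 ± 4i.
Hence w_h = C1*cos(4*x)*exp(x) + C2*exp(x)*sin(4*x).
For the particular solution try w_p = A0 + A1*x. Substituting and matching coefficients of each power of x gives A0 = -97/289, A1 = -6/17, so w_p = -97/289 - 6*x/17.

w = -97/289 - 6*x/17 + C1*cos(4*x)*exp(x) + C2*exp(x)*sin(4*x)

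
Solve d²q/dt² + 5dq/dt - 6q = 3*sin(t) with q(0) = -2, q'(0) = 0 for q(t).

q = -21*sin(t)/74 - 15*cos(t)/74 - 11*exp(-6*t)/37 - 3*exp(t)/2

Characteristic equation r² + 5r - 6 = 0 factors as (r - 1)(r + 6) = 0, so r = 1, -6.
Hence q_h = C1*exp(t) + C2*exp(-6*t).
Try q_p = A*cos(t) + B*sin(t). Substituting and equating the coefficients of cos(t) and sin(t) gives A = -15/74, B = -21/74, so q_p = -21*sin(t)/74 - 15*cos(t)/74.
General solution: q = -21*sin(t)/74 - 15*cos(t)/74 + C1*exp(t) + C2*exp(-6*t).
Apply the initial conditions: q(0) = -15/74 + C1 + C2 = -2 and q'(0) = -21/74 + C1 - 6*C2 = 0. Solving gives C1 = -3/2, C2 = -11/37.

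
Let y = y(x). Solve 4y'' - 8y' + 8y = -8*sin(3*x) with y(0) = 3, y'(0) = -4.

y = -12*cos(3*x)/85 + 14*sin(3*x)/85 - 649*exp(x)*sin(x)/85 + 267*cos(x)*exp(x)/85

Divide through by 4: y'' - 2y' + 2y = -2*sin(3*x).
Characteristic equation r² - 2r + 2 = 0 has discriminant (-2)² - 4·(2) = -4 < 0, so r = 1 ± i.
Hence y_h = C1*cos(x)*exp(x) + C2*exp(x)*sin(x).
Try y_p = A*cos(3*x) + B*sin(3*x). Substituting and equating the coefficients of cos(3x) and sin(3x) gives A = -12/85, B = 14/85, so y_p = -12*cos(3*x)/85 + 14*sin(3*x)/85.
General solution: y = -12*cos(3*x)/85 + 14*sin(3*x)/85 + C1*cos(x)*exp(x) + C2*exp(x)*sin(x).
Apply the initial conditions: y(0) = -12/85 + C1 = 3 and y'(0) = 42/85 + C1 + C2 = -4. Solving gives C1 = 267/85, C2 = -649/85.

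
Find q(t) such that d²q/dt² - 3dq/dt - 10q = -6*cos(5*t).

Characteristic equation r² - 3r - 10 = 0 factors as (r + 2)(r - 5) = 0, so r = -2, 5.
Hence q_h = C1*exp(-2*t) + C2*exp(5*t).
Try q_p = A*cos(5*t) + B*sin(5*t). Substituting and equating the coefficients of cos(5t) and sin(5t) gives A = 21/145, B = 9/145, so q_p = 9*sin(5*t)/145 + 21*cos(5*t)/145.

q = 9*sin(5*t)/145 + 21*cos(5*t)/145 + C1*exp(-2*t) + C2*exp(5*t)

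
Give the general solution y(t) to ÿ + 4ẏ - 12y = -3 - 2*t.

y = 11/36 + t/6 + C1*exp(-6*t) + C2*exp(2*t)

Characteristic equation r² + 4r - 12 = 0 factors as (r + 6)(r - 2) = 0, so r = -6, 2.
Hence y_h = C1*exp(-6*t) + C2*exp(2*t).
For the particular solution try y_p = A0 + A1*t. Substituting and matching coefficients of each power of t gives A0 = 11/36, A1 = 1/6, so y_p = 11/36 + t/6.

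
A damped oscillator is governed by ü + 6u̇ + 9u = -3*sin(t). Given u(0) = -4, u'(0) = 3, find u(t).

Characteristic equation r² + 6r + 9 = 0 has discriminant (6)² - 4·(9) = 0, so r = -3 is a repeated root.
Hence u_h = (C1 + C2*t)*exp(-3*t).
Try u_p = A*cos(t) + B*sin(t). Substituting and equating the coefficients of cos(t) and sin(t) gives A = 9/50, B = -6/25, so u_p = -6*sin(t)/25 + 9*cos(t)/50.
General solution: u = -6*sin(t)/25 + 9*cos(t)/50 + C1*exp(-3*t) + C2*t*exp(-3*t).
Apply the initial conditions: u(0) = 9/50 + C1 = -4 and u'(0) = -6/25 + C2 - 3*C1 = 3. Solving gives C1 = -209/50, C2 = -93/10.

u = -209*exp(-3*t)/50 - 6*sin(t)/25 + 9*cos(t)/50 - 93*t*exp(-3*t)/10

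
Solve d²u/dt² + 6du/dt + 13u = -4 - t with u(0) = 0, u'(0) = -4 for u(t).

Characteristic equation r² + 6r + 13 = 0 has discriminant (6)² - 4·(13) = -16 < 0, so r = -3 ± 2i.
Hence u_h = C1*cos(2*t)*exp(-3*t) + C2*exp(-3*t)*sin(2*t).
For the particular solution try u_p = A0 + A1*t. Substituting and matching coefficients of each power of t gives A0 = -46/169, A1 = -1/13, so u_p = -46/169 - t/13.
General solution: u = -46/169 - t/13 + C1*cos(2*t)*exp(-3*t) + C2*exp(-3*t)*sin(2*t).
Apply the initial conditions: u(0) = -46/169 + C1 = 0 and u'(0) = -1/13 - 3*C1 + 2*C2 = -4. Solving gives C1 = 46/169, C2 = -525/338.

u = -46/169 - t/13 - 525*exp(-3*t)*sin(2*t)/338 + 46*cos(2*t)*exp(-3*t)/169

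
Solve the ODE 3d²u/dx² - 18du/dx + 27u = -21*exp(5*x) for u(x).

u = -7*exp(5*x)/4 + C1*exp(3*x) + C2*x*exp(3*x)

Divide through by 3: u'' - 6u' + 9u = -7*exp(5*x).
Characteristic equation r² - 6r + 9 = 0 has discriminant (-6)² - 4·(9) = 0, so r = 3 is a repeated root.
Hence u_h = (C1 + C2*x)*exp(3*x).
Try u_p = A*exp(5*x). Substituting into the equation and dividing by exp(5*x) gives A = -7/4, so u_p = -7*exp(5*x)/4.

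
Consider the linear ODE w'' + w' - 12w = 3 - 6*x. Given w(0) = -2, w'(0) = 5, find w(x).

Characteristic equation r² + r - 12 = 0 factors as (r - 3)(r + 4) = 0, so r = 3, -4.
Hence w_h = C1*exp(3*x) + C2*exp(-4*x).
For the particular solution try w_p = A0 + A1*x. Substituting and matching coefficients of each power of x gives A0 = -5/24, A1 = 1/2, so w_p = -5/24 + x/2.
General solution: w = -5/24 + x/2 + C1*exp(3*x) + C2*exp(-4*x).
Apply the initial conditions: w(0) = -5/24 + C1 + C2 = -2 and w'(0) = 1/2 - 4*C2 + 3*C1 = 5. Solving gives C1 = -8/21, C2 = -79/56.

w = -5/24 + x/2 - 79*exp(-4*x)/56 - 8*exp(3*x)/21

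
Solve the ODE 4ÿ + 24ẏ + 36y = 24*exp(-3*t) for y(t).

Divide through by 4: y'' + 6y' + 9y = 6*exp(-3*t).
Characteristic equation r² + 6r + 9 = 0 has discriminant (6)² - 4·(9) = 0, so r = -3 is a repeated root.
Hence y_h = (C1 + C2*t)*exp(-3*t).
Since exp(-3*t) solves the homogeneous equation (r = -3 is a root of multiplicity 2), multiply the trial by t^2. Try y_p = A*t^2*exp(-3*t). Substituting into the equation and dividing by exp(-3*t) gives A = 3, so y_p = 3*t^2*exp(-3*t).

y = C1*exp(-3*t) + 3*t**2*exp(-3*t) + C2*t*exp(-3*t)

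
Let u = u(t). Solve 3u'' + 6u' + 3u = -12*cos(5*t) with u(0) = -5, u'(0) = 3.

Divide through by 3: u'' + 2u' + u = -4*cos(5*t).
Characteristic equation r² + 2r + 1 = 0 has discriminant (2)² - 4·(1) = 0, so r = -1 is a repeated root.
Hence u_h = (C1 + C2*t)*exp(-t).
Try u_p = A*cos(5*t) + B*sin(5*t). Substituting and equating the coefficients of cos(5t) and sin(5t) gives A = 24/169, B = -10/169, so u_p = -10*sin(5*t)/169 + 24*cos(5*t)/169.
General solution: u = -10*sin(5*t)/169 + 24*cos(5*t)/169 + C1*exp(-t) + C2*t*exp(-t).
Apply the initial conditions: u(0) = 24/169 + C1 = -5 and u'(0) = -50/169 + C2 - C1 = 3. Solving gives C1 = -869/169, C2 = -24/13.

u = -869*exp(-t)/169 - 10*sin(5*t)/169 + 24*cos(5*t)/169 - 24*t*exp(-t)/13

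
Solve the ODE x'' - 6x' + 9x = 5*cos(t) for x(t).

x = -3*sin(t)/10 + 2*cos(t)/5 + C1*exp(3*t) + C2*t*exp(3*t)

Characteristic equation r² - 6r + 9 = 0 has discriminant (-6)² - 4·(9) = 0, so r = 3 is a repeated root.
Hence x_h = (C1 + C2*t)*exp(3*t).
Try x_p = A*cos(t) + B*sin(t). Substituting and equating the coefficients of cos(t) and sin(t) gives A = 2/5, B = -3/10, so x_p = -3*sin(t)/10 + 2*cos(t)/5.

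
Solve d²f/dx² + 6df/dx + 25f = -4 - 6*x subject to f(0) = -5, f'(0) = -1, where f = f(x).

Characteristic equation r² + 6r + 25 = 0 has discriminant (6)² - 4·(25) = -64 < 0, so r = -3 ± 4i.
Hence f_h = C1*cos(4*x)*exp(-3*x) + C2*exp(-3*x)*sin(4*x).
For the particular solution try f_p = A0 + A1*x. Substituting and matching coefficients of each power of x gives A0 = -64/625, A1 = -6/25, so f_p = -64/625 - 6*x/25.
General solution: f = -64/625 - 6*x/25 + C1*cos(4*x)*exp(-3*x) + C2*exp(-3*x)*sin(4*x).
Apply the initial conditions: f(0) = -64/625 + C1 = -5 and f'(0) = -6/25 - 3*C1 + 4*C2 = -1. Solving gives C1 = -3061/625, C2 = -4829/1250.

f = -64/625 - 6*x/25 - 4829*exp(-3*x)*sin(4*x)/1250 - 3061*cos(4*x)*exp(-3*x)/625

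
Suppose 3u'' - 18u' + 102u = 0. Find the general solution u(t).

u = C1*cos(5*t)*exp(3*t) + C2*exp(3*t)*sin(5*t)

Divide through by 3: u'' - 6u' + 34u = 0.
Characteristic equation r² - 6r + 34 = 0 has discriminant (-6)² - 4·(34) = -100 < 0, so r = 3 ± 5i.
Hence u_h = C1*cos(5*t)*exp(3*t) + C2*exp(3*t)*sin(5*t).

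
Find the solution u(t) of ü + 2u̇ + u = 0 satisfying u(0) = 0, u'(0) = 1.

Characteristic equation r² + 2r + 1 = 0 has discriminant (2)² - 4·(1) = 0, so r = -1 is a repeated root.
Hence u_h = (C1 + C2*t)*exp(-t).
Apply the initial conditions: u(0) = C1 = 0 and u'(0) = C2 - C1 = 1. Solving gives C1 = 0, C2 = 1.

u = t*exp(-t)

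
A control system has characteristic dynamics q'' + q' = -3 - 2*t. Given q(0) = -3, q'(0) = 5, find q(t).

Characteristic equation r² + r = 0 factors as (r + 1)r = 0, so r = -1, 0.
Hence q_h = C1*exp(-t) + C2.
Since 0 is a characteristic root (multiplicity 1), multiply the polynomial trial by t: try q_p = t*(A0 + A1*t). Substituting and matching coefficients of each power of t gives A0 = -1, A1 = -1, so q_p = -t - t^2.
General solution: q = C2 - t - t^2 + C1*exp(-t).
Apply the initial conditions: q(0) = C1 + C2 = -3 and q'(0) = -1 - C1 = 5. Solving gives C1 = -6, C2 = 3.

q = 3 - t - t**2 - 6*exp(-t)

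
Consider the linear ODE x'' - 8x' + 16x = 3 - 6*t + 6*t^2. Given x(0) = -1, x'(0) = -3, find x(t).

Characteristic equation r² - 8r + 16 = 0 has discriminant (-8)² - 4·(16) = 0, so r = 4 is a repeated root.
Hence x_h = (C1 + C2*t)*exp(4*t).
For the particular solution try x_p = A0 + A1*t + A2*t^2. Substituting and matching coefficients of each power of t gives A0 = 9/64, A1 = 0, A2 = 3/8, so x_p = 9/64 + 3*t^2/8.
General solution: x = 9/64 + 3*t^2/8 + C1*exp(4*t) + C2*t*exp(4*t).
Apply the initial conditions: x(0) = 9/64 + C1 = -1 and x'(0) = C2 + 4*C1 = -3. Solving gives C1 = -73/64, C2 = 25/16.

x = 9/64 - 73*exp(4*t)/64 + 3*t**2/8 + 25*t*exp(4*t)/16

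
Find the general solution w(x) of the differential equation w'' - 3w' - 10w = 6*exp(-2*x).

w = C1*exp(-2*x) + C2*exp(5*x) - 6*x*exp(-2*x)/7

Characteristic equation r² - 3r - 10 = 0 factors as (r + 2)(r - 5) = 0, so r = -2, 5.
Hence w_h = C1*exp(-2*x) + C2*exp(5*x).
Since exp(-2*x) solves the homogeneous equation (r = -2 is a root of multiplicity 1), multiply the trial by x. Try w_p = A*x*exp(-2*x). Substituting into the equation and dividing by exp(-2*x) gives A = -6/7, so w_p = -6*x*exp(-2*x)/7.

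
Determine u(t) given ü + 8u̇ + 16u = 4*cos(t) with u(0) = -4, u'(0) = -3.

u = -1216*exp(-4*t)/289 + 32*sin(t)/289 + 60*cos(t)/289 - 339*t*exp(-4*t)/17

Characteristic equation r² + 8r + 16 = 0 has discriminant (8)² - 4·(16) = 0, so r = -4 is a repeated root.
Hence u_h = (C1 + C2*t)*exp(-4*t).
Try u_p = A*cos(t) + B*sin(t). Substituting and equating the coefficients of cos(t) and sin(t) gives A = 60/289, B = 32/289, so u_p = 32*sin(t)/289 + 60*cos(t)/289.
General solution: u = 32*sin(t)/289 + 60*cos(t)/289 + C1*exp(-4*t) + C2*t*exp(-4*t).
Apply the initial conditions: u(0) = 60/289 + C1 = -4 and u'(0) = 32/289 + C2 - 4*C1 = -3. Solving gives C1 = -1216/289, C2 = -339/17.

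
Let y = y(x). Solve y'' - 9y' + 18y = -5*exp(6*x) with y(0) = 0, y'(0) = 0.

y = -5*exp(3*x)/9 + 5*exp(6*x)/9 - 5*x*exp(6*x)/3

Characteristic equation r² - 9r + 18 = 0 factors as (r - 3)(r - 6) = 0, so r = 3, 6.
Hence y_h = C1*exp(3*x) + C2*exp(6*x).
Since exp(6*x) solves the homogeneous equation (r = 6 is a root of multiplicity 1), multiply the trial by x. Try y_p = A*x*exp(6*x). Substituting into the equation and dividing by exp(6*x) gives A = -5/3, so y_p = -5*x*exp(6*x)/3.
General solution: y = C1*exp(3*x) + C2*exp(6*x) - 5*x*exp(6*x)/3.
Apply the initial conditions: y(0) = C1 + C2 = 0 and y'(0) = -5/3 + 3*C1 + 6*C2 = 0. Solving gives C1 = -5/9, C2 = 5/9.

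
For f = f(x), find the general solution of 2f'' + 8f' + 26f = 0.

f = C1*cos(3*x)*exp(-2*x) + C2*exp(-2*x)*sin(3*x)

Divide through by 2: f'' + 4f' + 13f = 0.
Characteristic equation r² + 4r + 13 = 0 has discriminant (4)² - 4·(13) = -36 < 0, so r = -2 ± 3i.
Hence f_h = C1*cos(3*x)*exp(-2*x) + C2*exp(-2*x)*sin(3*x).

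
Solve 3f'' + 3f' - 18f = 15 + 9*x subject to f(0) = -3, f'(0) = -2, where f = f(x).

f = -11/12 - 31*exp(2*x)/20 - 8*exp(-3*x)/15 - x/2

Divide through by 3: f'' + f' - 6f = 5 + 3*x.
Characteristic equation r² + r - 6 = 0 factors as (r - 2)(r + 3) = 0, so r = 2, -3.
Hence f_h = C1*exp(2*x) + C2*exp(-3*x).
For the particular solution try f_p = A0 + A1*x. Substituting and matching coefficients of each power of x gives A0 = -11/12, A1 = -1/2, so f_p = -11/12 - x/2.
General solution: f = -11/12 - x/2 + C1*exp(2*x) + C2*exp(-3*x).
Apply the initial conditions: f(0) = -11/12 + C1 + C2 = -3 and f'(0) = -1/2 - 3*C2 + 2*C1 = -2. Solving gives C1 = -31/20, C2 = -8/15.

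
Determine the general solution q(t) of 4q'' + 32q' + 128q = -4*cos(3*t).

q = -24*sin(3*t)/1105 - 23*cos(3*t)/1105 + C1*cos(4*t)*exp(-4*t) + C2*exp(-4*t)*sin(4*t)

Divide through by 4: q'' + 8q' + 32q = -cos(3*t).
Characteristic equation r² + 8r + 32 = 0 has discriminant (8)² - 4·(32) = -64 < 0, so r = -4 ± 4i.
Hence q_h = C1*cos(4*t)*exp(-4*t) + C2*exp(-4*t)*sin(4*t).
Try q_p = A*cos(3*t) + B*sin(3*t). Substituting and equating the coefficients of cos(3t) and sin(3t) gives A = -23/1105, B = -24/1105, so q_p = -24*sin(3*t)/1105 - 23*cos(3*t)/1105.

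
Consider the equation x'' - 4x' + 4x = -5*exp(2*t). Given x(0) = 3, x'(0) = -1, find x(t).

Characteristic equation r² - 4r + 4 = 0 has discriminant (-4)² - 4·(4) = 0, so r = 2 is a repeated root.
Hence x_h = (C1 + C2*t)*exp(2*t).
Since exp(2*t) solves the homogeneous equation (r = 2 is a root of multiplicity 2), multiply the trial by t^2. Try x_p = A*t^2*exp(2*t). Substituting into the equation and dividing by exp(2*t) gives A = -5/2, so x_p = -5*t^2*exp(2*t)/2.
General solution: x = C1*exp(2*t) - 5*t^2*exp(2*t)/2 + C2*t*exp(2*t).
Apply the initial conditions: x(0) = C1 = 3 and x'(0) = C2 + 2*C1 = -1. Solving gives C1 = 3, C2 = -7.

x = 3*exp(2*t) - 7*t*exp(2*t) - 5*t**2*exp(2*t)/2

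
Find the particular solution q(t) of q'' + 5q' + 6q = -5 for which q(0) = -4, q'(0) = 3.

q = -5/6 - 13*exp(-2*t)/2 + 10*exp(-3*t)/3

Characteristic equation r² + 5r + 6 = 0 factors as (r + 2)(r + 3) = 0, so r = -2, -3.
Hence q_h = C1*exp(-2*t) + C2*exp(-3*t).
For the particular solution try q_p = A0. Substituting and matching coefficients of each power of t gives A0 = -5/6, so q_p = -5/6.
General solution: q = -5/6 + C1*exp(-2*t) + C2*exp(-3*t).
Apply the initial conditions: q(0) = -5/6 + C1 + C2 = -4 and q'(0) = -3*C2 - 2*C1 = 3. Solving gives C1 = -13/2, C2 = 10/3.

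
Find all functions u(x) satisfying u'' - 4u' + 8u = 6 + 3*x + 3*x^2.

Characteristic equation r² - 4r + 8 = 0 has discriminant (-4)² - 4·(8) = -16 < 0, so r = 2 ± 2i.
Hence u_h = C1*cos(2*x)*exp(2*x) + C2*exp(2*x)*sin(2*x).
For the particular solution try u_p = A0 + A1*x + A2*x^2. Substituting and matching coefficients of each power of x gives A0 = 33/32, A1 = 3/4, A2 = 3/8, so u_p = 33/32 + 3*x/4 + 3*x^2/8.

u = 33/32 + 3*x/4 + 3*x**2/8 + C1*cos(2*x)*exp(2*x) + C2*exp(2*x)*sin(2*x)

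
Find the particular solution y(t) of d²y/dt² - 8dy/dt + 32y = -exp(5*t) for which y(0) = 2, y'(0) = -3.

y = -exp(5*t)/17 - 93*exp(4*t)*sin(4*t)/34 + 35*cos(4*t)*exp(4*t)/17

Characteristic equation r² - 8r + 32 = 0 has discriminant (-8)² - 4·(32) = -64 < 0, so r = 4 ± 4i.
Hence y_h = C1*cos(4*t)*exp(4*t) + C2*exp(4*t)*sin(4*t).
Try y_p = A*exp(5*t). Substituting into the equation and dividing by exp(5*t) gives A = -1/17, so y_p = -exp(5*t)/17.
General solution: y = -exp(5*t)/17 + C1*cos(4*t)*exp(4*t) + C2*exp(4*t)*sin(4*t).
Apply the initial conditions: y(0) = -1/17 + C1 = 2 and y'(0) = -5/17 + 4*C1 + 4*C2 = -3. Solving gives C1 = 35/17, C2 = -93/34.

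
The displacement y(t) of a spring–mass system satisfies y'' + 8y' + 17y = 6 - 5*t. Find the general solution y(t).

y = 142/289 - 5*t/17 + C1*cos(t)*exp(-4*t) + C2*exp(-4*t)*sin(t)

Characteristic equation r² + 8r + 17 = 0 has discriminant (8)² - 4·(17) = -4 < 0, so r = -4 ± i.
Hence y_h = C1*cos(t)*exp(-4*t) + C2*exp(-4*t)*sin(t).
For the particular solution try y_p = A0 + A1*t. Substituting and matching coefficients of each power of t gives A0 = 142/289, A1 = -5/17, so y_p = 142/289 - 5*t/17.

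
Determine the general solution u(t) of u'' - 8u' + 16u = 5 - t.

u = 9/32 - t/16 + C1*exp(4*t) + C2*t*exp(4*t)

Characteristic equation r² - 8r + 16 = 0 has discriminant (-8)² - 4·(16) = 0, so r = 4 is a repeated root.
Hence u_h = (C1 + C2*t)*exp(4*t).
For the particular solution try u_p = A0 + A1*t. Substituting and matching coefficients of each power of t gives A0 = 9/32, A1 = -1/16, so u_p = 9/32 - t/16.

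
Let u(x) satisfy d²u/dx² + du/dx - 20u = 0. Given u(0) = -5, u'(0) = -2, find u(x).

Characteristic equation r² + r - 20 = 0 factors as (r + 5)(r - 4) = 0, so r = -5, 4.
Hence u_h = C1*exp(-5*x) + C2*exp(4*x).
Apply the initial conditions: u(0) = C1 + C2 = -5 and u'(0) = -5*C1 + 4*C2 = -2. Solving gives C1 = -2, C2 = -3.

u = -3*exp(4*x) - 2*exp(-5*x)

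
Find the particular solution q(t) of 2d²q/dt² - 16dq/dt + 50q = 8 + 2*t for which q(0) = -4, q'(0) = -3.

q = 108/625 + t/25 - 2608*cos(3*t)*exp(4*t)/625 + 2844*exp(4*t)*sin(3*t)/625

Divide through by 2: q'' - 8q' + 25q = 4 + t.
Characteristic equation r² - 8r + 25 = 0 has discriminant (-8)² - 4·(25) = -36 < 0, so r = 4 ± 3i.
Hence q_h = C1*cos(3*t)*exp(4*t) + C2*exp(4*t)*sin(3*t).
For the particular solution try q_p = A0 + A1*t. Substituting and matching coefficients of each power of t gives A0 = 108/625, A1 = 1/25, so q_p = 108/625 + t/25.
General solution: q = 108/625 + t/25 + C1*cos(3*t)*exp(4*t) + C2*exp(4*t)*sin(3*t).
Apply the initial conditions: q(0) = 108/625 + C1 = -4 and q'(0) = 1/25 + 3*C2 + 4*C1 = -3. Solving gives C1 = -2608/625, C2 = 2844/625.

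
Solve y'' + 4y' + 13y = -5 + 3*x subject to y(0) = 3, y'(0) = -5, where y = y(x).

Characteristic equation r² + 4r + 13 = 0 has discriminant (4)² - 4·(13) = -36 < 0, so r = -2 ± 3i.
Hence y_h = C1*cos(3*x)*exp(-2*x) + C2*exp(-2*x)*sin(3*x).
For the particular solution try y_p = A0 + A1*x. Substituting and matching coefficients of each power of x gives A0 = -77/169, A1 = 3/13, so y_p = -77/169 + 3*x/13.
General solution: y = -77/169 + 3*x/13 + C1*cos(3*x)*exp(-2*x) + C2*exp(-2*x)*sin(3*x).
Apply the initial conditions: y(0) = -77/169 + C1 = 3 and y'(0) = 3/13 - 2*C1 + 3*C2 = -5. Solving gives C1 = 584/169, C2 = 284/507.

y = -77/169 + 3*x/13 + 284*exp(-2*x)*sin(3*x)/507 + 584*cos(3*x)*exp(-2*x)/169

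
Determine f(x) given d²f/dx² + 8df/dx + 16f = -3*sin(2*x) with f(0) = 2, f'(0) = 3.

f = -9*sin(2*x)/100 + 3*cos(2*x)/25 + 47*exp(-4*x)/25 + 107*x*exp(-4*x)/10

Characteristic equation r² + 8r + 16 = 0 has discriminant (8)² - 4·(16) = 0, so r = -4 is a repeated root.
Hence f_h = (C1 + C2*x)*exp(-4*x).
Try f_p = A*cos(2*x) + B*sin(2*x). Substituting and equating the coefficients of cos(2x) and sin(2x) gives A = 3/25, B = -9/100, so f_p = -9*sin(2*x)/100 + 3*cos(2*x)/25.
General solution: f = -9*sin(2*x)/100 + 3*cos(2*x)/25 + C1*exp(-4*x) + C2*x*exp(-4*x).
Apply the initial conditions: f(0) = 3/25 + C1 = 2 and f'(0) = -9/50 + C2 - 4*C1 = 3. Solving gives C1 = 47/25, C2 = 107/10.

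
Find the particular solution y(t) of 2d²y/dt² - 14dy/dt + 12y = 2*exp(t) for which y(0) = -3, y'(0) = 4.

Divide through by 2: y'' - 7y' + 6y = exp(t).
Characteristic equation r² - 7r + 6 = 0 factors as (r - 1)(r - 6) = 0, so r = 1, 6.
Hence y_h = C1*exp(t) + C2*exp(6*t).
Since exp(t) solves the homogeneous equation (r = 1 is a root of multiplicity 1), multiply the trial by t. Try y_p = A*t*exp(t). Substituting into the equation and dividing by exp(t) gives A = -1/5, so y_p = -t*exp(t)/5.
General solution: y = C1*exp(t) + C2*exp(6*t) - t*exp(t)/5.
Apply the initial conditions: y(0) = C1 + C2 = -3 and y'(0) = -1/5 + C1 + 6*C2 = 4. Solving gives C1 = -111/25, C2 = 36/25.

y = -111*exp(t)/25 + 36*exp(6*t)/25 - t*exp(t)/5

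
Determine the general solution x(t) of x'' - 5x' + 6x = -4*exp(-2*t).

x = -exp(-2*t)/5 + C1*exp(2*t) + C2*exp(3*t)

Characteristic equation r² - 5r + 6 = 0 factors as (r - 2)(r - 3) = 0, so r = 2, 3.
Hence x_h = C1*exp(2*t) + C2*exp(3*t).
Try x_p = A*exp(-2*t). Substituting into the equation and dividing by exp(-2*t) gives A = -1/5, so x_p = -exp(-2*t)/5.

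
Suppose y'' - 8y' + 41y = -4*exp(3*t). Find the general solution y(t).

y = -2*exp(3*t)/13 + C1*cos(5*t)*exp(4*t) + C2*exp(4*t)*sin(5*t)

Characteristic equation r² - 8r + 41 = 0 has discriminant (-8)² - 4·(41) = -100 < 0, so r = 4 ± 5i.
Hence y_h = C1*cos(5*t)*exp(4*t) + C2*exp(4*t)*sin(5*t).
Try y_p = A*exp(3*t). Substituting into the equation and dividing by exp(3*t) gives A = -2/13, so y_p = -2*exp(3*t)/13.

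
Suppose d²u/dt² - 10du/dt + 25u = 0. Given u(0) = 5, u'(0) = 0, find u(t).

Characteristic equation r² - 10r + 25 = 0 has discriminant (-10)² - 4·(25) = 0, so r = 5 is a repeated root.
Hence u_h = (C1 + C2*t)*exp(5*t).
Apply the initial conditions: u(0) = C1 = 5 and u'(0) = C2 + 5*C1 = 0. Solving gives C1 = 5, C2 = -25.

u = 5*exp(5*t) - 25*t*exp(5*t)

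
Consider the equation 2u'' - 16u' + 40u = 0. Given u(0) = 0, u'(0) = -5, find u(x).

u = -5*exp(4*x)*sin(2*x)/2

Divide through by 2: u'' - 8u' + 20u = 0.
Characteristic equation r² - 8r + 20 = 0 has discriminant (-8)² - 4·(20) = -16 < 0, so r = 4 ± 2i.
Hence u_h = C1*cos(2*x)*exp(4*x) + C2*exp(4*x)*sin(2*x).
Apply the initial conditions: u(0) = C1 = 0 and u'(0) = 2*C2 + 4*C1 = -5. Solving gives C1 = 0, C2 = -5/2.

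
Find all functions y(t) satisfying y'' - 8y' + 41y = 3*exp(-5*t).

y = 3*exp(-5*t)/106 + C1*cos(5*t)*exp(4*t) + C2*exp(4*t)*sin(5*t)

Characteristic equation r² - 8r + 41 = 0 has discriminant (-8)² - 4·(41) = -100 < 0, so r = 4 ± 5i.
Hence y_h = C1*cos(5*t)*exp(4*t) + C2*exp(4*t)*sin(5*t).
Try y_p = A*exp(-5*t). Substituting into the equation and dividing by exp(-5*t) gives A = 3/106, so y_p = 3*exp(-5*t)/106.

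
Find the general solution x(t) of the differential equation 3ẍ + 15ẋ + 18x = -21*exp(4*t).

x = -exp(4*t)/6 + C1*exp(-2*t) + C2*exp(-3*t)

Divide through by 3: x'' + 5x' + 6x = -7*exp(4*t).
Characteristic equation r² + 5r + 6 = 0 factors as (r + 2)(r + 3) = 0, so r = -2, -3.
Hence x_h = C1*exp(-2*t) + C2*exp(-3*t).
Try x_p = A*exp(4*t). Substituting into the equation and dividing by exp(4*t) gives A = -1/6, so x_p = -exp(4*t)/6.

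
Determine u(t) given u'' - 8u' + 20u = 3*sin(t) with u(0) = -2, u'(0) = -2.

Characteristic equation r² - 8r + 20 = 0 has discriminant (-8)² - 4·(20) = -16 < 0, so r = 4 ± 2i.
Hence u_h = C1*cos(2*t)*exp(4*t) + C2*exp(4*t)*sin(2*t).
Try u_p = A*cos(t) + B*sin(t). Substituting and equating the coefficients of cos(t) and sin(t) gives A = 24/425, B = 57/425, so u_p = 24*cos(t)/425 + 57*sin(t)/425.
General solution: u = 24*cos(t)/425 + 57*sin(t)/425 + C1*cos(2*t)*exp(4*t) + C2*exp(4*t)*sin(2*t).
Apply the initial conditions: u(0) = 24/425 + C1 = -2 and u'(0) = 57/425 + 2*C2 + 4*C1 = -2. Solving gives C1 = -874/425, C2 = 2589/850.

u = 24*cos(t)/425 + 57*sin(t)/425 - 874*cos(2*t)*exp(4*t)/425 + 2589*exp(4*t)*sin(2*t)/850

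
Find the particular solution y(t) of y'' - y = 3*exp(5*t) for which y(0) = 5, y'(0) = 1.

y = exp(5*t)/8 + 9*exp(-t)/4 + 21*exp(t)/8

Characteristic equation r² - 1 = 0 factors as (r + 1)(r - 1) = 0, so r = -1, 1.
Hence y_h = C1*exp(-t) + C2*exp(t).
Try y_p = A*exp(5*t). Substituting into the equation and dividing by exp(5*t) gives A = 1/8, so y_p = exp(5*t)/8.
General solution: y = exp(5*t)/8 + C1*exp(-t) + C2*exp(t).
Apply the initial conditions: y(0) = 1/8 + C1 + C2 = 5 and y'(0) = 5/8 + C2 - C1 = 1. Solving gives C1 = 9/4, C2 = 21/8.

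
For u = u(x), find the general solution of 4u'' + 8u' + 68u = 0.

Divide through by 4: u'' + 2u' + 17u = 0.
Characteristic equation r² + 2r + 17 = 0 has discriminant (2)² - 4·(17) = -64 < 0, so r = -1 ± 4i.
Hence u_h = C1*cos(4*x)*exp(-x) + C2*exp(-x)*sin(4*x).

u = C1*cos(4*x)*exp(-x) + C2*exp(-x)*sin(4*x)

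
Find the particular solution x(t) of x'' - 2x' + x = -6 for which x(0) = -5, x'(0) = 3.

Characteristic equation r² - 2r + 1 = 0 has discriminant (-2)² - 4·(1) = 0, so r = 1 is a repeated root.
Hence x_h = (C1 + C2*t)*exp(t).
For the particular solution try x_p = A0. Substituting and matching coefficients of each power of t gives A0 = -6, so x_p = -6.
General solution: x = -6 + C1*exp(t) + C2*t*exp(t).
Apply the initial conditions: x(0) = -6 + C1 = -5 and x'(0) = C1 + C2 = 3. Solving gives C1 = 1, C2 = 2.

x = -6 + 2*t*exp(t) + exp(t)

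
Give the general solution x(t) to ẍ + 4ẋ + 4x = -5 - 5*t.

Characteristic equation r² + 4r + 4 = 0 has discriminant (4)² - 4·(4) = 0, so r = -2 is a repeated root.
Hence x_h = (C1 + C2*t)*exp(-2*t).
For the particular solution try x_p = A0 + A1*t. Substituting and matching coefficients of each power of t gives A0 = 0, A1 = -5/4, so x_p = -5*t/4.

x = -5*t/4 + C1*exp(-2*t) + C2*t*exp(-2*t)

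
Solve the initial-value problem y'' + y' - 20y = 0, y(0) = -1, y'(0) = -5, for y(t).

y = -10*exp(4*t)/9 + exp(-5*t)/9

Characteristic equation r² + r - 20 = 0 factors as (r + 5)(r - 4) = 0, so r = -5, 4.
Hence y_h = C1*exp(-5*t) + C2*exp(4*t).
Apply the initial conditions: y(0) = C1 + C2 = -1 and y'(0) = -5*C1 + 4*C2 = -5. Solving gives C1 = 1/9, C2 = -10/9.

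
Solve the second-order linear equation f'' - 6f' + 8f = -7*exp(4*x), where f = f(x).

f = C1*exp(4*x) + C2*exp(2*x) - 7*x*exp(4*x)/2

Characteristic equation r² - 6r + 8 = 0 factors as (r - 4)(r - 2) = 0, so r = 4, 2.
Hence f_h = C1*exp(4*x) + C2*exp(2*x).
Since exp(4*x) solves the homogeneous equation (r = 4 is a root of multiplicity 1), multiply the trial by x. Try f_p = A*x*exp(4*x). Substituting into the equation and dividing by exp(4*x) gives A = -7/2, so f_p = -7*x*exp(4*x)/2.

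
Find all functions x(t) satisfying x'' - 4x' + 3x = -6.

Characteristic equation r² - 4r + 3 = 0 factors as (r - 1)(r - 3) = 0, so r = 1, 3.
Hence x_h = C1*exp(t) + C2*exp(3*t).
For the particular solution try x_p = A0. Substituting and matching coefficients of each power of t gives A0 = -2, so x_p = -2.

x = -2 + C1*exp(t) + C2*exp(3*t)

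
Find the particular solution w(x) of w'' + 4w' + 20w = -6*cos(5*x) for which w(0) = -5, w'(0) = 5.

Characteristic equation r² + 4r + 20 = 0 has discriminant (4)² - 4·(20) = -64 < 0, so r = -2 ± 4i.
Hence w_h = C1*cos(4*x)*exp(-2*x) + C2*exp(-2*x)*sin(4*x).
Try w_p = A*cos(5*x) + B*sin(5*x). Substituting and equating the coefficients of cos(5x) and sin(5x) gives A = 6/85, B = -24/85, so w_p = -24*sin(5*x)/85 + 6*cos(5*x)/85.
General solution: w = -24*sin(5*x)/85 + 6*cos(5*x)/85 + C1*cos(4*x)*exp(-2*x) + C2*exp(-2*x)*sin(4*x).
Apply the initial conditions: w(0) = 6/85 + C1 = -5 and w'(0) = -24/17 - 2*C1 + 4*C2 = 5. Solving gives C1 = -431/85, C2 = -317/340.

w = -24*sin(5*x)/85 + 6*cos(5*x)/85 - 431*cos(4*x)*exp(-2*x)/85 - 317*exp(-2*x)*sin(4*x)/340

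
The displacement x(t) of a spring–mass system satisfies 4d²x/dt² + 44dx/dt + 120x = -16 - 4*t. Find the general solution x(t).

Divide through by 4: x'' + 11x' + 30x = -4 - t.
Characteristic equation r² + 11r + 30 = 0 factors as (r + 6)(r + 5) = 0, so r = -6, -5.
Hence x_h = C1*exp(-6*t) + C2*exp(-5*t).
For the particular solution try x_p = A0 + A1*t. Substituting and matching coefficients of each power of t gives A0 = -109/900, A1 = -1/30, so x_p = -109/900 - t/30.

x = -109/900 - t/30 + C1*exp(-6*t) + C2*exp(-5*t)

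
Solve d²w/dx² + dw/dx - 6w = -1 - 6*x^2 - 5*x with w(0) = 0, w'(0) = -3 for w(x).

Characteristic equation r² + r - 6 = 0 factors as (r + 3)(r - 2) = 0, so r = -3, 2.
Hence w_h = C1*exp(-3*x) + C2*exp(2*x).
For the particular solution try w_p = A0 + A1*x + A2*x^2. Substituting and matching coefficients of each power of x gives A0 = 25/36, A1 = 7/6, A2 = 1, so w_p = 25/36 + x^2 + 7*x/6.
General solution: w = 25/36 + x^2 + 7*x/6 + C1*exp(-3*x) + C2*exp(2*x).
Apply the initial conditions: w(0) = 25/36 + C1 + C2 = 0 and w'(0) = 7/6 - 3*C1 + 2*C2 = -3. Solving gives C1 = 5/9, C2 = -5/4.

w = 25/36 + x**2 - 5*exp(2*x)/4 + 5*exp(-3*x)/9 + 7*x/6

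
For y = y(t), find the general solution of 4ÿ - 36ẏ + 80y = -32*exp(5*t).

y = C1*exp(4*t) + C2*exp(5*t) - 8*t*exp(5*t)

Divide through by 4: y'' - 9y' + 20y = -8*exp(5*t).
Characteristic equation r² - 9r + 20 = 0 factors as (r - 4)(r - 5) = 0, so r = 4, 5.
Hence y_h = C1*exp(4*t) + C2*exp(5*t).
Since exp(5*t) solves the homogeneous equation (r = 5 is a root of multiplicity 1), multiply the trial by t. Try y_p = A*t*exp(5*t). Substituting into the equation and dividing by exp(5*t) gives A = -8, so y_p = -8*t*exp(5*t).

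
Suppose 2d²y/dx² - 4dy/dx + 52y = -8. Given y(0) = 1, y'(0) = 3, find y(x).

y = -2/13 + 15*cos(5*x)*exp(x)/13 + 24*exp(x)*sin(5*x)/65

Divide through by 2: y'' - 2y' + 26y = -4.
Characteristic equation r² - 2r + 26 = 0 has discriminant (-2)² - 4·(26) = -100 < 0, so r = 1 ± 5i.
Hence y_h = C1*cos(5*x)*exp(x) + C2*exp(x)*sin(5*x).
For the particular solution try y_p = A0. Substituting and matching coefficients of each power of x gives A0 = -2/13, so y_p = -2/13.
General solution: y = -2/13 + C1*cos(5*x)*exp(x) + C2*exp(x)*sin(5*x).
Apply the initial conditions: y(0) = -2/13 + C1 = 1 and y'(0) = C1 + 5*C2 = 3. Solving gives C1 = 15/13, C2 = 24/65.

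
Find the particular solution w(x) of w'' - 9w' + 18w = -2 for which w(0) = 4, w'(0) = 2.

w = -1/9 - 31*exp(6*x)/9 + 68*exp(3*x)/9

Characteristic equation r² - 9r + 18 = 0 factors as (r - 3)(r - 6) = 0, so r = 3, 6.
Hence w_h = C1*exp(3*x) + C2*exp(6*x).
For the particular solution try w_p = A0. Substituting and matching coefficients of each power of x gives A0 = -1/9, so w_p = -1/9.
General solution: w = -1/9 + C1*exp(3*x) + C2*exp(6*x).
Apply the initial conditions: w(0) = -1/9 + C1 + C2 = 4 and w'(0) = 3*C1 + 6*C2 = 2. Solving gives C1 = 68/9, C2 = -31/9.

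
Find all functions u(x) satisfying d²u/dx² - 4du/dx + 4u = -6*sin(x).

Characteristic equation r² - 4r + 4 = 0 has discriminant (-4)² - 4·(4) = 0, so r = 2 is a repeated root.
Hence u_h = (C1 + C2*x)*exp(2*x).
Try u_p = A*cos(x) + B*sin(x). Substituting and equating the coefficients of cos(x) and sin(x) gives A = -24/25, B = -18/25, so u_p = -24*cos(x)/25 - 18*sin(x)/25.

u = -24*cos(x)/25 - 18*sin(x)/25 + C1*exp(2*x) + C2*x*exp(2*x)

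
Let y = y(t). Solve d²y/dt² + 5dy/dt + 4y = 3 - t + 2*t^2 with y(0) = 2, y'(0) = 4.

Characteristic equation r² + 5r + 4 = 0 factors as (r + 4)(r + 1) = 0, so r = -4, -1.
Hence y_h = C1*exp(-4*t) + C2*exp(-t).
For the particular solution try y_p = A0 + A1*t + A2*t^2. Substituting and matching coefficients of each power of t gives A0 = 19/8, A1 = -3/2, A2 = 1/2, so y_p = 19/8 + t^2/2 - 3*t/2.
General solution: y = 19/8 + t^2/2 - 3*t/2 + C1*exp(-4*t) + C2*exp(-t).
Apply the initial conditions: y(0) = 19/8 + C1 + C2 = 2 and y'(0) = -3/2 - C2 - 4*C1 = 4. Solving gives C1 = -41/24, C2 = 4/3.

y = 19/8 + t**2/2 - 41*exp(-4*t)/24 - 3*t/2 + 4*exp(-t)/3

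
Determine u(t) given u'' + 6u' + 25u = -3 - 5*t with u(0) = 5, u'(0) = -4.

Characteristic equation r² + 6r + 25 = 0 has discriminant (6)² - 4·(25) = -64 < 0, so r = -3 ± 4i.
Hence u_h = C1*cos(4*t)*exp(-3*t) + C2*exp(-3*t)*sin(4*t).
For the particular solution try u_p = A0 + A1*t. Substituting and matching coefficients of each power of t gives A0 = -9/125, A1 = -1/5, so u_p = -9/125 - t/5.
General solution: u = -9/125 - t/5 + C1*cos(4*t)*exp(-3*t) + C2*exp(-3*t)*sin(4*t).
Apply the initial conditions: u(0) = -9/125 + C1 = 5 and u'(0) = -1/5 - 3*C1 + 4*C2 = -4. Solving gives C1 = 634/125, C2 = 1427/500.

u = -9/125 - t/5 + 634*cos(4*t)*exp(-3*t)/125 + 1427*exp(-3*t)*sin(4*t)/500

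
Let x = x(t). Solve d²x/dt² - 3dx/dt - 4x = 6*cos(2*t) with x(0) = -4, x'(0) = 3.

Characteristic equation r² - 3r - 4 = 0 factors as (r + 1)(r - 4) = 0, so r = -1, 4.
Hence x_h = C1*exp(-t) + C2*exp(4*t).
Try x_p = A*cos(2*t) + B*sin(2*t). Substituting and equating the coefficients of cos(2t) and sin(2t) gives A = -12/25, B = -9/25, so x_p = -12*cos(2*t)/25 - 9*sin(2*t)/25.
General solution: x = -12*cos(2*t)/25 - 9*sin(2*t)/25 + C1*exp(-t) + C2*exp(4*t).
Apply the initial conditions: x(0) = -12/25 + C1 + C2 = -4 and x'(0) = -18/25 - C1 + 4*C2 = 3. Solving gives C1 = -89/25, C2 = 1/25.

x = -89*exp(-t)/25 - 12*cos(2*t)/25 - 9*sin(2*t)/25 + exp(4*t)/25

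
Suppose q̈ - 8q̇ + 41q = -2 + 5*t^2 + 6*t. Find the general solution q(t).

Characteristic equation r² - 8r + 41 = 0 has discriminant (-8)² - 4·(41) = -100 < 0, so r = 4 ± 5i.
Hence q_h = C1*cos(5*t)*exp(4*t) + C2*exp(4*t)*sin(5*t).
For the particular solution try q_p = A0 + A1*t + A2*t^2. Substituting and matching coefficients of each power of t gives A0 = -1164/68921, A1 = 326/1681, A2 = 5/41, so q_p = -1164/68921 + 5*t^2/41 + 326*t/1681.

q = -1164/68921 + 5*t**2/41 + 326*t/1681 + C1*cos(5*t)*exp(4*t) + C2*exp(4*t)*sin(5*t)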